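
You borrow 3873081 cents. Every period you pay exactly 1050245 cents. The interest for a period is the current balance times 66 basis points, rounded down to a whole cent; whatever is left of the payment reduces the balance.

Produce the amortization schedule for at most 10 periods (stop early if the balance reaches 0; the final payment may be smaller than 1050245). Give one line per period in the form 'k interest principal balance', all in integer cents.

1. interest=⌊3873081·66/10000⌋=25562; principal=1050245-25562=1024683; balance=3873081-1024683=2848398
2. interest=⌊2848398·66/10000⌋=18799; principal=1050245-18799=1031446; balance=2848398-1031446=1816952
3. interest=⌊1816952·66/10000⌋=11991; principal=1050245-11991=1038254; balance=1816952-1038254=778698
4. interest=⌊778698·66/10000⌋=5139; principal=min(1050245-5139,778698)=778698; balance=778698-778698=0

1 25562 1024683 2848398
2 18799 1031446 1816952
3 11991 1038254 778698
4 5139 778698 0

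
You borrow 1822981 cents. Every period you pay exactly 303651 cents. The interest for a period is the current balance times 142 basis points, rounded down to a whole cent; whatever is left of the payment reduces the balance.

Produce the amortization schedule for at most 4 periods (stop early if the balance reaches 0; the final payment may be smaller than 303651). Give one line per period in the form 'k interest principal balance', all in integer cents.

1 25886 277765 1545216
2 21942 281709 1263507
3 17941 285710 977797
4 13884 289767 688030

1. interest=⌊1822981·142/10000⌋=25886; principal=303651-25886=277765; balance=1822981-277765=1545216
2. interest=⌊1545216·142/10000⌋=21942; principal=303651-21942=281709; balance=1545216-281709=1263507
3. interest=⌊1263507·142/10000⌋=17941; principal=303651-17941=285710; balance=1263507-285710=977797
4. interest=⌊977797·142/10000⌋=13884; principal=303651-13884=289767; balance=977797-289767=688030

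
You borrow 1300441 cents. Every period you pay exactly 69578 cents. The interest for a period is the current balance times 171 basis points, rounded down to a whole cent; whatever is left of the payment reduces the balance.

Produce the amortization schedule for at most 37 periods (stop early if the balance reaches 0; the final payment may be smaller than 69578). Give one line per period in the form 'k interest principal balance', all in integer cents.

1 22237 47341 1253100
2 21428 48150 1204950
3 20604 48974 1155976
4 19767 49811 1106165
5 18915 50663 1055502
6 18049 51529 1003973
7 17167 52411 951562
8 16271 53307 898255
9 15360 54218 844037
10 14433 55145 788892
11 13490 56088 732804
12 12530 57048 675756
13 11555 58023 617733
14 10563 59015 558718
15 9554 60024 498694
16 8527 61051 437643
17 7483 62095 375548
18 6421 63157 312391
19 5341 64237 248154
20 4243 65335 182819
21 3126 66452 116367
22 1989 67589 48778
23 834 48778 0

1. interest=⌊1300441·171/10000⌋=22237; principal=69578-22237=47341; balance=1300441-47341=1253100
2. interest=⌊1253100·171/10000⌋=21428; principal=69578-21428=48150; balance=1253100-48150=1204950
3. interest=⌊1204950·171/10000⌋=20604; principal=69578-20604=48974; balance=1204950-48974=1155976
4. interest=⌊1155976·171/10000⌋=19767; principal=69578-19767=49811; balance=1155976-49811=1106165
5. interest=⌊1106165·171/10000⌋=18915; principal=69578-18915=50663; balance=1106165-50663=1055502
6. interest=⌊1055502·171/10000⌋=18049; principal=69578-18049=51529; balance=1055502-51529=1003973
7. interest=⌊1003973·171/10000⌋=17167; principal=69578-17167=52411; balance=1003973-52411=951562
8. interest=⌊951562·171/10000⌋=16271; principal=69578-16271=53307; balance=951562-53307=898255
9. interest=⌊898255·171/10000⌋=15360; principal=69578-15360=54218; balance=898255-54218=844037
10. interest=⌊844037·171/10000⌋=14433; principal=69578-14433=55145; balance=844037-55145=788892
11. interest=⌊788892·171/10000⌋=13490; principal=69578-13490=56088; balance=788892-56088=732804
12. interest=⌊732804·171/10000⌋=12530; principal=69578-12530=57048; balance=732804-57048=675756
13. interest=⌊675756·171/10000⌋=11555; principal=69578-11555=58023; balance=675756-58023=617733
14. interest=⌊617733·171/10000⌋=10563; principal=69578-10563=59015; balance=617733-59015=558718
15. interest=⌊558718·171/10000⌋=9554; principal=69578-9554=60024; balance=558718-60024=498694
16. interest=⌊498694·171/10000⌋=8527; principal=69578-8527=61051; balance=498694-61051=437643
17. interest=⌊437643·171/10000⌋=7483; principal=69578-7483=62095; balance=437643-62095=375548
18. interest=⌊375548·171/10000⌋=6421; principal=69578-6421=63157; balance=375548-63157=312391
19. interest=⌊312391·171/10000⌋=5341; principal=69578-5341=64237; balance=312391-64237=248154
20. interest=⌊248154·171/10000⌋=4243; principal=69578-4243=65335; balance=248154-65335=182819
21. interest=⌊182819·171/10000⌋=3126; principal=69578-3126=66452; balance=182819-66452=116367
22. interest=⌊116367·171/10000⌋=1989; principal=69578-1989=67589; balance=116367-67589=48778
23. interest=⌊48778·171/10000⌋=834; principal=min(69578-834,48778)=48778; balance=48778-48778=0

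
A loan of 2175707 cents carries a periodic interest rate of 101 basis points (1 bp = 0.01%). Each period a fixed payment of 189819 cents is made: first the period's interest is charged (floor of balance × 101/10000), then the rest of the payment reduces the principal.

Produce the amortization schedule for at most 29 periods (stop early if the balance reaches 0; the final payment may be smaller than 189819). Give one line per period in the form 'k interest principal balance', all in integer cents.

1. interest=⌊2175707·101/10000⌋=21974; principal=189819-21974=167845; balance=2175707-167845=2007862
2. interest=⌊2007862·101/10000⌋=20279; principal=189819-20279=169540; balance=2007862-169540=1838322
3. interest=⌊1838322·101/10000⌋=18567; principal=189819-18567=171252; balance=1838322-171252=1667070
4. interest=⌊1667070·101/10000⌋=16837; principal=189819-16837=172982; balance=1667070-172982=1494088
5. interest=⌊1494088·101/10000⌋=15090; principal=189819-15090=174729; balance=1494088-174729=1319359
6. interest=⌊1319359·101/10000⌋=13325; principal=189819-13325=176494; balance=1319359-176494=1142865
7. interest=⌊1142865·101/10000⌋=11542; principal=189819-11542=178277; balance=1142865-178277=964588
8. interest=⌊964588·101/10000⌋=9742; principal=189819-9742=180077; balance=964588-180077=784511
9. interest=⌊784511·101/10000⌋=7923; principal=189819-7923=181896; balance=784511-181896=602615
10. interest=⌊602615·101/10000⌋=6086; principal=189819-6086=183733; balance=602615-183733=418882
11. interest=⌊418882·101/10000⌋=4230; principal=189819-4230=185589; balance=418882-185589=233293
12. interest=⌊233293·101/10000⌋=2356; principal=189819-2356=187463; balance=233293-187463=45830
13. interest=⌊45830·101/10000⌋=462; principal=min(189819-462,45830)=45830; balance=45830-45830=0

1 21974 167845 2007862
2 20279 169540 1838322
3 18567 171252 1667070
4 16837 172982 1494088
5 15090 174729 1319359
6 13325 176494 1142865
7 11542 178277 964588
8 9742 180077 784511
9 7923 181896 602615
10 6086 183733 418882
11 4230 185589 233293
12 2356 187463 45830
13 462 45830 0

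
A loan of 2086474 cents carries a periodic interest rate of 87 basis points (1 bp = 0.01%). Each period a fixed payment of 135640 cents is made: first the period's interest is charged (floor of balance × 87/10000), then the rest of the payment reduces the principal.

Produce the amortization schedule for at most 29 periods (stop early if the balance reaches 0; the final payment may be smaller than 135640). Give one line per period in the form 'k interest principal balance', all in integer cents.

1. interest=⌊2086474·87/10000⌋=18152; principal=135640-18152=117488; balance=2086474-117488=1968986
2. interest=⌊1968986·87/10000⌋=17130; principal=135640-17130=118510; balance=1968986-118510=1850476
3. interest=⌊1850476·87/10000⌋=16099; principal=135640-16099=119541; balance=1850476-119541=1730935
4. interest=⌊1730935·87/10000⌋=15059; principal=135640-15059=120581; balance=1730935-120581=1610354
5. interest=⌊1610354·87/10000⌋=14010; principal=135640-14010=121630; balance=1610354-121630=1488724
6. interest=⌊1488724·87/10000⌋=12951; principal=135640-12951=122689; balance=1488724-122689=1366035
7. interest=⌊1366035·87/10000⌋=11884; principal=135640-11884=123756; balance=1366035-123756=1242279
8. interest=⌊1242279·87/10000⌋=10807; principal=135640-10807=124833; balance=1242279-124833=1117446
9. interest=⌊1117446·87/10000⌋=9721; principal=135640-9721=125919; balance=1117446-125919=991527
10. interest=⌊991527·87/10000⌋=8626; principal=135640-8626=127014; balance=991527-127014=864513
11. interest=⌊864513·87/10000⌋=7521; principal=135640-7521=128119; balance=864513-128119=736394
12. interest=⌊736394·87/10000⌋=6406; principal=135640-6406=129234; balance=736394-129234=607160
13. interest=⌊607160·87/10000⌋=5282; principal=135640-5282=130358; balance=607160-130358=476802
14. interest=⌊476802·87/10000⌋=4148; principal=135640-4148=131492; balance=476802-131492=345310
15. interest=⌊345310·87/10000⌋=3004; principal=135640-3004=132636; balance=345310-132636=212674
16. interest=⌊212674·87/10000⌋=1850; principal=135640-1850=133790; balance=212674-133790=78884
17. interest=⌊78884·87/10000⌋=686; principal=min(135640-686,78884)=78884; balance=78884-78884=0

1 18152 117488 1968986
2 17130 118510 1850476
3 16099 119541 1730935
4 15059 120581 1610354
5 14010 121630 1488724
6 12951 122689 1366035
7 11884 123756 1242279
8 10807 124833 1117446
9 9721 125919 991527
10 8626 127014 864513
11 7521 128119 736394
12 6406 129234 607160
13 5282 130358 476802
14 4148 131492 345310
15 3004 132636 212674
16 1850 133790 78884
17 686 78884 0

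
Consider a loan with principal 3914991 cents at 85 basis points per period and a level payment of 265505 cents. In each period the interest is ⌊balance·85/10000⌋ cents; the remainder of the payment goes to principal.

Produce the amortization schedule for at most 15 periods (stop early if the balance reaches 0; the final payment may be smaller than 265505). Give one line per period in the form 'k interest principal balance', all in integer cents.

1 33277 232228 3682763
2 31303 234202 3448561
3 29312 236193 3212368
4 27305 238200 2974168
5 25280 240225 2733943
6 23238 242267 2491676
7 21179 244326 2247350
8 19102 246403 2000947
9 17008 248497 1752450
10 14895 250610 1501840
11 12765 252740 1249100
12 10617 254888 994212
13 8450 257055 737157
14 6265 259240 477917
15 4062 261443 216474

1. interest=⌊3914991·85/10000⌋=33277; principal=265505-33277=232228; balance=3914991-232228=3682763
2. interest=⌊3682763·85/10000⌋=31303; principal=265505-31303=234202; balance=3682763-234202=3448561
3. interest=⌊3448561·85/10000⌋=29312; principal=265505-29312=236193; balance=3448561-236193=3212368
4. interest=⌊3212368·85/10000⌋=27305; principal=265505-27305=238200; balance=3212368-238200=2974168
5. interest=⌊2974168·85/10000⌋=25280; principal=265505-25280=240225; balance=2974168-240225=2733943
6. interest=⌊2733943·85/10000⌋=23238; principal=265505-23238=242267; balance=2733943-242267=2491676
7. interest=⌊2491676·85/10000⌋=21179; principal=265505-21179=244326; balance=2491676-244326=2247350
8. interest=⌊2247350·85/10000⌋=19102; principal=265505-19102=246403; balance=2247350-246403=2000947
9. interest=⌊2000947·85/10000⌋=17008; principal=265505-17008=248497; balance=2000947-248497=1752450
10. interest=⌊1752450·85/10000⌋=14895; principal=265505-14895=250610; balance=1752450-250610=1501840
11. interest=⌊1501840·85/10000⌋=12765; principal=265505-12765=252740; balance=1501840-252740=1249100
12. interest=⌊1249100·85/10000⌋=10617; principal=265505-10617=254888; balance=1249100-254888=994212
13. interest=⌊994212·85/10000⌋=8450; principal=265505-8450=257055; balance=994212-257055=737157
14. interest=⌊737157·85/10000⌋=6265; principal=265505-6265=259240; balance=737157-259240=477917
15. interest=⌊477917·85/10000⌋=4062; principal=265505-4062=261443; balance=477917-261443=216474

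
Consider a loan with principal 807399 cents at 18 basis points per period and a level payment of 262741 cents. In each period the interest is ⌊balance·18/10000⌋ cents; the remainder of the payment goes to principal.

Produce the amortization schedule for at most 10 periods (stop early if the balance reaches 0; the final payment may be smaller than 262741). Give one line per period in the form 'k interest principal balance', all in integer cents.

1. interest=⌊807399·18/10000⌋=1453; principal=262741-1453=261288; balance=807399-261288=546111
2. interest=⌊546111·18/10000⌋=982; principal=262741-982=261759; balance=546111-261759=284352
3. interest=⌊284352·18/10000⌋=511; principal=262741-511=262230; balance=284352-262230=22122
4. interest=⌊22122·18/10000⌋=39; principal=min(262741-39,22122)=22122; balance=22122-22122=0

1 1453 261288 546111
2 982 261759 284352
3 511 262230 22122
4 39 22122 0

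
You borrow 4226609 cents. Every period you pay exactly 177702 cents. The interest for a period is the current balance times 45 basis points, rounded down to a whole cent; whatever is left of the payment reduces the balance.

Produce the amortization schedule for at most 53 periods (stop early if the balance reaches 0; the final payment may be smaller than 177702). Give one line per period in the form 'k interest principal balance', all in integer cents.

1 19019 158683 4067926
2 18305 159397 3908529
3 17588 160114 3748415
4 16867 160835 3587580
5 16144 161558 3426022
6 15417 162285 3263737
7 14686 163016 3100721
8 13953 163749 2936972
9 13216 164486 2772486
10 12476 165226 2607260
11 11732 165970 2441290
12 10985 166717 2274573
13 10235 167467 2107106
14 9481 168221 1938885
15 8724 168978 1769907
16 7964 169738 1600169
17 7200 170502 1429667
18 6433 171269 1258398
19 5662 172040 1086358
20 4888 172814 913544
21 4110 173592 739952
22 3329 174373 565579
23 2545 175157 390422
24 1756 175946 214476
25 965 176737 37739
26 169 37739 0

1. interest=⌊4226609·45/10000⌋=19019; principal=177702-19019=158683; balance=4226609-158683=4067926
2. interest=⌊4067926·45/10000⌋=18305; principal=177702-18305=159397; balance=4067926-159397=3908529
3. interest=⌊3908529·45/10000⌋=17588; principal=177702-17588=160114; balance=3908529-160114=3748415
4. interest=⌊3748415·45/10000⌋=16867; principal=177702-16867=160835; balance=3748415-160835=3587580
5. interest=⌊3587580·45/10000⌋=16144; principal=177702-16144=161558; balance=3587580-161558=3426022
6. interest=⌊3426022·45/10000⌋=15417; principal=177702-15417=162285; balance=3426022-162285=3263737
7. interest=⌊3263737·45/10000⌋=14686; principal=177702-14686=163016; balance=3263737-163016=3100721
8. interest=⌊3100721·45/10000⌋=13953; principal=177702-13953=163749; balance=3100721-163749=2936972
9. interest=⌊2936972·45/10000⌋=13216; principal=177702-13216=164486; balance=2936972-164486=2772486
10. interest=⌊2772486·45/10000⌋=12476; principal=177702-12476=165226; balance=2772486-165226=2607260
11. interest=⌊2607260·45/10000⌋=11732; principal=177702-11732=165970; balance=2607260-165970=2441290
12. interest=⌊2441290·45/10000⌋=10985; principal=177702-10985=166717; balance=2441290-166717=2274573
13. interest=⌊2274573·45/10000⌋=10235; principal=177702-10235=167467; balance=2274573-167467=2107106
14. interest=⌊2107106·45/10000⌋=9481; principal=177702-9481=168221; balance=2107106-168221=1938885
15. interest=⌊1938885·45/10000⌋=8724; principal=177702-8724=168978; balance=1938885-168978=1769907
16. interest=⌊1769907·45/10000⌋=7964; principal=177702-7964=169738; balance=1769907-169738=1600169
17. interest=⌊1600169·45/10000⌋=7200; principal=177702-7200=170502; balance=1600169-170502=1429667
18. interest=⌊1429667·45/10000⌋=6433; principal=177702-6433=171269; balance=1429667-171269=1258398
19. interest=⌊1258398·45/10000⌋=5662; principal=177702-5662=172040; balance=1258398-172040=1086358
20. interest=⌊1086358·45/10000⌋=4888; principal=177702-4888=172814; balance=1086358-172814=913544
21. interest=⌊913544·45/10000⌋=4110; principal=177702-4110=173592; balance=913544-173592=739952
22. interest=⌊739952·45/10000⌋=3329; principal=177702-3329=174373; balance=739952-174373=565579
23. interest=⌊565579·45/10000⌋=2545; principal=177702-2545=175157; balance=565579-175157=390422
24. interest=⌊390422·45/10000⌋=1756; principal=177702-1756=175946; balance=390422-175946=214476
25. interest=⌊214476·45/10000⌋=965; principal=177702-965=176737; balance=214476-176737=37739
26. interest=⌊37739·45/10000⌋=169; principal=min(177702-169,37739)=37739; balance=37739-37739=0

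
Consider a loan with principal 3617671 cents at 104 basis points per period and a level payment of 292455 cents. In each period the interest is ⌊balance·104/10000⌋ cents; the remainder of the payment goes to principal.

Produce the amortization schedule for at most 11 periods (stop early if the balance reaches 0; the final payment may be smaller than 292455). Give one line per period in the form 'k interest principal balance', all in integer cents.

1. interest=⌊3617671·104/10000⌋=37623; principal=292455-37623=254832; balance=3617671-254832=3362839
2. interest=⌊3362839·104/10000⌋=34973; principal=292455-34973=257482; balance=3362839-257482=3105357
3. interest=⌊3105357·104/10000⌋=32295; principal=292455-32295=260160; balance=3105357-260160=2845197
4. interest=⌊2845197·104/10000⌋=29590; principal=292455-29590=262865; balance=2845197-262865=2582332
5. interest=⌊2582332·104/10000⌋=26856; principal=292455-26856=265599; balance=2582332-265599=2316733
6. interest=⌊2316733·104/10000⌋=24094; principal=292455-24094=268361; balance=2316733-268361=2048372
7. interest=⌊2048372·104/10000⌋=21303; principal=292455-21303=271152; balance=2048372-271152=1777220
8. interest=⌊1777220·104/10000⌋=18483; principal=292455-18483=273972; balance=1777220-273972=1503248
9. interest=⌊1503248·104/10000⌋=15633; principal=292455-15633=276822; balance=1503248-276822=1226426
10. interest=⌊1226426·104/10000⌋=12754; principal=292455-12754=279701; balance=1226426-279701=946725
11. interest=⌊946725·104/10000⌋=9845; principal=292455-9845=282610; balance=946725-282610=664115

1 37623 254832 3362839
2 34973 257482 3105357
3 32295 260160 2845197
4 29590 262865 2582332
5 26856 265599 2316733
6 24094 268361 2048372
7 21303 271152 1777220
8 18483 273972 1503248
9 15633 276822 1226426
10 12754 279701 946725
11 9845 282610 664115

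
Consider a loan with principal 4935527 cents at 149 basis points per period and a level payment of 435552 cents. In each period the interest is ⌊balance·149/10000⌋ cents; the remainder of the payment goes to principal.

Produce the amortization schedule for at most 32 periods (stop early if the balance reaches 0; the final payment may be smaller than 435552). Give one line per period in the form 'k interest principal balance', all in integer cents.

1 73539 362013 4573514
2 68145 367407 4206107
3 62670 372882 3833225
4 57115 378437 3454788
5 51476 384076 3070712
6 45753 389799 2680913
7 39945 395607 2285306
8 34051 401501 1883805
9 28068 407484 1476321
10 21997 413555 1062766
11 15835 419717 643049
12 9581 425971 217078
13 3234 217078 0

1. interest=⌊4935527·149/10000⌋=73539; principal=435552-73539=362013; balance=4935527-362013=4573514
2. interest=⌊4573514·149/10000⌋=68145; principal=435552-68145=367407; balance=4573514-367407=4206107
3. interest=⌊4206107·149/10000⌋=62670; principal=435552-62670=372882; balance=4206107-372882=3833225
4. interest=⌊3833225·149/10000⌋=57115; principal=435552-57115=378437; balance=3833225-378437=3454788
5. interest=⌊3454788·149/10000⌋=51476; principal=435552-51476=384076; balance=3454788-384076=3070712
6. interest=⌊3070712·149/10000⌋=45753; principal=435552-45753=389799; balance=3070712-389799=2680913
7. interest=⌊2680913·149/10000⌋=39945; principal=435552-39945=395607; balance=2680913-395607=2285306
8. interest=⌊2285306·149/10000⌋=34051; principal=435552-34051=401501; balance=2285306-401501=1883805
9. interest=⌊1883805·149/10000⌋=28068; principal=435552-28068=407484; balance=1883805-407484=1476321
10. interest=⌊1476321·149/10000⌋=21997; principal=435552-21997=413555; balance=1476321-413555=1062766
11. interest=⌊1062766·149/10000⌋=15835; principal=435552-15835=419717; balance=1062766-419717=643049
12. interest=⌊643049·149/10000⌋=9581; principal=435552-9581=425971; balance=643049-425971=217078
13. interest=⌊217078·149/10000⌋=3234; principal=min(435552-3234,217078)=217078; balance=217078-217078=0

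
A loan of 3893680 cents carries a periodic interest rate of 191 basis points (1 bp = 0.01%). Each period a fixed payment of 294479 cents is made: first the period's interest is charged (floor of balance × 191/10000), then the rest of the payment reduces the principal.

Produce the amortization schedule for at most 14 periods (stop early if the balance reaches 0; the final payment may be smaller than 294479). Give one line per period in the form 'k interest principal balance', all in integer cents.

1 74369 220110 3673570
2 70165 224314 3449256
3 65880 228599 3220657
4 61514 232965 2987692
5 57064 237415 2750277
6 52530 241949 2508328
7 47909 246570 2261758
8 43199 251280 2010478
9 38400 256079 1754399
10 33509 260970 1493429
11 28524 265955 1227474
12 23444 271035 956439
13 18267 276212 680227
14 12992 281487 398740

1. interest=⌊3893680·191/10000⌋=74369; principal=294479-74369=220110; balance=3893680-220110=3673570
2. interest=⌊3673570·191/10000⌋=70165; principal=294479-70165=224314; balance=3673570-224314=3449256
3. interest=⌊3449256·191/10000⌋=65880; principal=294479-65880=228599; balance=3449256-228599=3220657
4. interest=⌊3220657·191/10000⌋=61514; principal=294479-61514=232965; balance=3220657-232965=2987692
5. interest=⌊2987692·191/10000⌋=57064; principal=294479-57064=237415; balance=2987692-237415=2750277
6. interest=⌊2750277·191/10000⌋=52530; principal=294479-52530=241949; balance=2750277-241949=2508328
7. interest=⌊2508328·191/10000⌋=47909; principal=294479-47909=246570; balance=2508328-246570=2261758
8. interest=⌊2261758·191/10000⌋=43199; principal=294479-43199=251280; balance=2261758-251280=2010478
9. interest=⌊2010478·191/10000⌋=38400; principal=294479-38400=256079; balance=2010478-256079=1754399
10. interest=⌊1754399·191/10000⌋=33509; principal=294479-33509=260970; balance=1754399-260970=1493429
11. interest=⌊1493429·191/10000⌋=28524; principal=294479-28524=265955; balance=1493429-265955=1227474
12. interest=⌊1227474·191/10000⌋=23444; principal=294479-23444=271035; balance=1227474-271035=956439
13. interest=⌊956439·191/10000⌋=18267; principal=294479-18267=276212; balance=956439-276212=680227
14. interest=⌊680227·191/10000⌋=12992; principal=294479-12992=281487; balance=680227-281487=398740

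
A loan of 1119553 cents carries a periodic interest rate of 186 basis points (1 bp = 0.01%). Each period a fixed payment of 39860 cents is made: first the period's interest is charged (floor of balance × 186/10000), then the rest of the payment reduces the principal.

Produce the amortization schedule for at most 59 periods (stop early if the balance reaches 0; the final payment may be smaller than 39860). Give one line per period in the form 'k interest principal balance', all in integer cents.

1 20823 19037 1100516
2 20469 19391 1081125
3 20108 19752 1061373
4 19741 20119 1041254
5 19367 20493 1020761
6 18986 20874 999887
7 18597 21263 978624
8 18202 21658 956966
9 17799 22061 934905
10 17389 22471 912434
11 16971 22889 889545
12 16545 23315 866230
13 16111 23749 842481
14 15670 24190 818291
15 15220 24640 793651
16 14761 25099 768552
17 14295 25565 742987
18 13819 26041 716946
19 13335 26525 690421
20 12841 27019 663402
21 12339 27521 635881
22 11827 28033 607848
23 11305 28555 579293
24 10774 29086 550207
25 10233 29627 520580
26 9682 30178 490402
27 9121 30739 459663
28 8549 31311 428352
29 7967 31893 396459
30 7374 32486 363973
31 6769 33091 330882
32 6154 33706 297176
33 5527 34333 262843
34 4888 34972 227871
35 4238 35622 192249
36 3575 36285 155964
37 2900 36960 119004
38 2213 37647 81357
39 1513 38347 43010
40 799 39061 3949
41 73 3949 0

1. interest=⌊1119553·186/10000⌋=20823; principal=39860-20823=19037; balance=1119553-19037=1100516
2. interest=⌊1100516·186/10000⌋=20469; principal=39860-20469=19391; balance=1100516-19391=1081125
3. interest=⌊1081125·186/10000⌋=20108; principal=39860-20108=19752; balance=1081125-19752=1061373
4. interest=⌊1061373·186/10000⌋=19741; principal=39860-19741=20119; balance=1061373-20119=1041254
5. interest=⌊1041254·186/10000⌋=19367; principal=39860-19367=20493; balance=1041254-20493=1020761
6. interest=⌊1020761·186/10000⌋=18986; principal=39860-18986=20874; balance=1020761-20874=999887
7. interest=⌊999887·186/10000⌋=18597; principal=39860-18597=21263; balance=999887-21263=978624
8. interest=⌊978624·186/10000⌋=18202; principal=39860-18202=21658; balance=978624-21658=956966
9. interest=⌊956966·186/10000⌋=17799; principal=39860-17799=22061; balance=956966-22061=934905
10. interest=⌊934905·186/10000⌋=17389; principal=39860-17389=22471; balance=934905-22471=912434
11. interest=⌊912434·186/10000⌋=16971; principal=39860-16971=22889; balance=912434-22889=889545
12. interest=⌊889545·186/10000⌋=16545; principal=39860-16545=23315; balance=889545-23315=866230
13. interest=⌊866230·186/10000⌋=16111; principal=39860-16111=23749; balance=866230-23749=842481
14. interest=⌊842481·186/10000⌋=15670; principal=39860-15670=24190; balance=842481-24190=818291
15. interest=⌊818291·186/10000⌋=15220; principal=39860-15220=24640; balance=818291-24640=793651
16. interest=⌊793651·186/10000⌋=14761; principal=39860-14761=25099; balance=793651-25099=768552
17. interest=⌊768552·186/10000⌋=14295; principal=39860-14295=25565; balance=768552-25565=742987
18. interest=⌊742987·186/10000⌋=13819; principal=39860-13819=26041; balance=742987-26041=716946
19. interest=⌊716946·186/10000⌋=13335; principal=39860-13335=26525; balance=716946-26525=690421
20. interest=⌊690421·186/10000⌋=12841; principal=39860-12841=27019; balance=690421-27019=663402
21. interest=⌊663402·186/10000⌋=12339; principal=39860-12339=27521; balance=663402-27521=635881
22. interest=⌊635881·186/10000⌋=11827; principal=39860-11827=28033; balance=635881-28033=607848
23. interest=⌊607848·186/10000⌋=11305; principal=39860-11305=28555; balance=607848-28555=579293
24. interest=⌊579293·186/10000⌋=10774; principal=39860-10774=29086; balance=579293-29086=550207
25. interest=⌊550207·186/10000⌋=10233; principal=39860-10233=29627; balance=550207-29627=520580
26. interest=⌊520580·186/10000⌋=9682; principal=39860-9682=30178; balance=520580-30178=490402
27. interest=⌊490402·186/10000⌋=9121; principal=39860-9121=30739; balance=490402-30739=459663
28. interest=⌊459663·186/10000⌋=8549; principal=39860-8549=31311; balance=459663-31311=428352
29. interest=⌊428352·186/10000⌋=7967; principal=39860-7967=31893; balance=428352-31893=396459
30. interest=⌊396459·186/10000⌋=7374; principal=39860-7374=32486; balance=396459-32486=363973
31. interest=⌊363973·186/10000⌋=6769; principal=39860-6769=33091; balance=363973-33091=330882
32. interest=⌊330882·186/10000⌋=6154; principal=39860-6154=33706; balance=330882-33706=297176
33. interest=⌊297176·186/10000⌋=5527; principal=39860-5527=34333; balance=297176-34333=262843
34. interest=⌊262843·186/10000⌋=4888; principal=39860-4888=34972; balance=262843-34972=227871
35. interest=⌊227871·186/10000⌋=4238; principal=39860-4238=35622; balance=227871-35622=192249
36. interest=⌊192249·186/10000⌋=3575; principal=39860-3575=36285; balance=192249-36285=155964
37. interest=⌊155964·186/10000⌋=2900; principal=39860-2900=36960; balance=155964-36960=119004
38. interest=⌊119004·186/10000⌋=2213; principal=39860-2213=37647; balance=119004-37647=81357
39. interest=⌊81357·186/10000⌋=1513; principal=39860-1513=38347; balance=81357-38347=43010
40. interest=⌊43010·186/10000⌋=799; principal=39860-799=39061; balance=43010-39061=3949
41. interest=⌊3949·186/10000⌋=73; principal=min(39860-73,3949)=3949; balance=3949-3949=0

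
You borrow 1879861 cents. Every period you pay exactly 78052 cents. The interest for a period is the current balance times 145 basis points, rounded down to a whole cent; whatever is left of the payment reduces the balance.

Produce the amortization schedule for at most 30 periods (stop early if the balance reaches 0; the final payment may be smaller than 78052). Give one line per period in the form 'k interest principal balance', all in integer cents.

1. interest=⌊1879861·145/10000⌋=27257; principal=78052-27257=50795; balance=1879861-50795=1829066
2. interest=⌊1829066·145/10000⌋=26521; principal=78052-26521=51531; balance=1829066-51531=1777535
3. interest=⌊1777535·145/10000⌋=25774; principal=78052-25774=52278; balance=1777535-52278=1725257
4. interest=⌊1725257·145/10000⌋=25016; principal=78052-25016=53036; balance=1725257-53036=1672221
5. interest=⌊1672221·145/10000⌋=24247; principal=78052-24247=53805; balance=1672221-53805=1618416
6. interest=⌊1618416·145/10000⌋=23467; principal=78052-23467=54585; balance=1618416-54585=1563831
7. interest=⌊1563831·145/10000⌋=22675; principal=78052-22675=55377; balance=1563831-55377=1508454
8. interest=⌊1508454·145/10000⌋=21872; principal=78052-21872=56180; balance=1508454-56180=1452274
9. interest=⌊1452274·145/10000⌋=21057; principal=78052-21057=56995; balance=1452274-56995=1395279
10. interest=⌊1395279·145/10000⌋=20231; principal=78052-20231=57821; balance=1395279-57821=1337458
11. interest=⌊1337458·145/10000⌋=19393; principal=78052-19393=58659; balance=1337458-58659=1278799
12. interest=⌊1278799·145/10000⌋=18542; principal=78052-18542=59510; balance=1278799-59510=1219289
13. interest=⌊1219289·145/10000⌋=17679; principal=78052-17679=60373; balance=1219289-60373=1158916
14. interest=⌊1158916·145/10000⌋=16804; principal=78052-16804=61248; balance=1158916-61248=1097668
15. interest=⌊1097668·145/10000⌋=15916; principal=78052-15916=62136; balance=1097668-62136=1035532
16. interest=⌊1035532·145/10000⌋=15015; principal=78052-15015=63037; balance=1035532-63037=972495
17. interest=⌊972495·145/10000⌋=14101; principal=78052-14101=63951; balance=972495-63951=908544
18. interest=⌊908544·145/10000⌋=13173; principal=78052-13173=64879; balance=908544-64879=843665
19. interest=⌊843665·145/10000⌋=12233; principal=78052-12233=65819; balance=843665-65819=777846
20. interest=⌊777846·145/10000⌋=11278; principal=78052-11278=66774; balance=777846-66774=711072
21. interest=⌊711072·145/10000⌋=10310; principal=78052-10310=67742; balance=711072-67742=643330
22. interest=⌊643330·145/10000⌋=9328; principal=78052-9328=68724; balance=643330-68724=574606
23. interest=⌊574606·145/10000⌋=8331; principal=78052-8331=69721; balance=574606-69721=504885
24. interest=⌊504885·145/10000⌋=7320; principal=78052-7320=70732; balance=504885-70732=434153
25. interest=⌊434153·145/10000⌋=6295; principal=78052-6295=71757; balance=434153-71757=362396
26. interest=⌊362396·145/10000⌋=5254; principal=78052-5254=72798; balance=362396-72798=289598
27. interest=⌊289598·145/10000⌋=4199; principal=78052-4199=73853; balance=289598-73853=215745
28. interest=⌊215745·145/10000⌋=3128; principal=78052-3128=74924; balance=215745-74924=140821
29. interest=⌊140821·145/10000⌋=2041; principal=78052-2041=76011; balance=140821-76011=64810
30. interest=⌊64810·145/10000⌋=939; principal=min(78052-939,64810)=64810; balance=64810-64810=0

1 27257 50795 1829066
2 26521 51531 1777535
3 25774 52278 1725257
4 25016 53036 1672221
5 24247 53805 1618416
6 23467 54585 1563831
7 22675 55377 1508454
8 21872 56180 1452274
9 21057 56995 1395279
10 20231 57821 1337458
11 19393 58659 1278799
12 18542 59510 1219289
13 17679 60373 1158916
14 16804 61248 1097668
15 15916 62136 1035532
16 15015 63037 972495
17 14101 63951 908544
18 13173 64879 843665
19 12233 65819 777846
20 11278 66774 711072
21 10310 67742 643330
22 9328 68724 574606
23 8331 69721 504885
24 7320 70732 434153
25 6295 71757 362396
26 5254 72798 289598
27 4199 73853 215745
28 3128 74924 140821
29 2041 76011 64810
30 939 64810 0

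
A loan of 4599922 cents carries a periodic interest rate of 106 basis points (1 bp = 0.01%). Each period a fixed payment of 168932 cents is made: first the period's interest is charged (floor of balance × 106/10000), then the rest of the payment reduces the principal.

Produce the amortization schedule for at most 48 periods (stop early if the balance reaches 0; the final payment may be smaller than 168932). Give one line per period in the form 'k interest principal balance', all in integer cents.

1 48759 120173 4479749
2 47485 121447 4358302
3 46198 122734 4235568
4 44897 124035 4111533
5 43582 125350 3986183
6 42253 126679 3859504
7 40910 128022 3731482
8 39553 129379 3602103
9 38182 130750 3471353
10 36796 132136 3339217
11 35395 133537 3205680
12 33980 134952 3070728
13 32549 136383 2934345
14 31104 137828 2796517
15 29643 139289 2657228
16 28166 140766 2516462
17 26674 142258 2374204
18 25166 143766 2230438
19 23642 145290 2085148
20 22102 146830 1938318
21 20546 148386 1789932
22 18973 149959 1639973
23 17383 151549 1488424
24 15777 153155 1335269
25 14153 154779 1180490
26 12513 156419 1024071
27 10855 158077 865994
28 9179 159753 706241
29 7486 161446 544795
30 5774 163158 381637
31 4045 164887 216750
32 2297 166635 50115
33 531 50115 0

1. interest=⌊4599922·106/10000⌋=48759; principal=168932-48759=120173; balance=4599922-120173=4479749
2. interest=⌊4479749·106/10000⌋=47485; principal=168932-47485=121447; balance=4479749-121447=4358302
3. interest=⌊4358302·106/10000⌋=46198; principal=168932-46198=122734; balance=4358302-122734=4235568
4. interest=⌊4235568·106/10000⌋=44897; principal=168932-44897=124035; balance=4235568-124035=4111533
5. interest=⌊4111533·106/10000⌋=43582; principal=168932-43582=125350; balance=4111533-125350=3986183
6. interest=⌊3986183·106/10000⌋=42253; principal=168932-42253=126679; balance=3986183-126679=3859504
7. interest=⌊3859504·106/10000⌋=40910; principal=168932-40910=128022; balance=3859504-128022=3731482
8. interest=⌊3731482·106/10000⌋=39553; principal=168932-39553=129379; balance=3731482-129379=3602103
9. interest=⌊3602103·106/10000⌋=38182; principal=168932-38182=130750; balance=3602103-130750=3471353
10. interest=⌊3471353·106/10000⌋=36796; principal=168932-36796=132136; balance=3471353-132136=3339217
11. interest=⌊3339217·106/10000⌋=35395; principal=168932-35395=133537; balance=3339217-133537=3205680
12. interest=⌊3205680·106/10000⌋=33980; principal=168932-33980=134952; balance=3205680-134952=3070728
13. interest=⌊3070728·106/10000⌋=32549; principal=168932-32549=136383; balance=3070728-136383=2934345
14. interest=⌊2934345·106/10000⌋=31104; principal=168932-31104=137828; balance=2934345-137828=2796517
15. interest=⌊2796517·106/10000⌋=29643; principal=168932-29643=139289; balance=2796517-139289=2657228
16. interest=⌊2657228·106/10000⌋=28166; principal=168932-28166=140766; balance=2657228-140766=2516462
17. interest=⌊2516462·106/10000⌋=26674; principal=168932-26674=142258; balance=2516462-142258=2374204
18. interest=⌊2374204·106/10000⌋=25166; principal=168932-25166=143766; balance=2374204-143766=2230438
19. interest=⌊2230438·106/10000⌋=23642; principal=168932-23642=145290; balance=2230438-145290=2085148
20. interest=⌊2085148·106/10000⌋=22102; principal=168932-22102=146830; balance=2085148-146830=1938318
21. interest=⌊1938318·106/10000⌋=20546; principal=168932-20546=148386; balance=1938318-148386=1789932
22. interest=⌊1789932·106/10000⌋=18973; principal=168932-18973=149959; balance=1789932-149959=1639973
23. interest=⌊1639973·106/10000⌋=17383; principal=168932-17383=151549; balance=1639973-151549=1488424
24. interest=⌊1488424·106/10000⌋=15777; principal=168932-15777=153155; balance=1488424-153155=1335269
25. interest=⌊1335269·106/10000⌋=14153; principal=168932-14153=154779; balance=1335269-154779=1180490
26. interest=⌊1180490·106/10000⌋=12513; principal=168932-12513=156419; balance=1180490-156419=1024071
27. interest=⌊1024071·106/10000⌋=10855; principal=168932-10855=158077; balance=1024071-158077=865994
28. interest=⌊865994·106/10000⌋=9179; principal=168932-9179=159753; balance=865994-159753=706241
29. interest=⌊706241·106/10000⌋=7486; principal=168932-7486=161446; balance=706241-161446=544795
30. interest=⌊544795·106/10000⌋=5774; principal=168932-5774=163158; balance=544795-163158=381637
31. interest=⌊381637·106/10000⌋=4045; principal=168932-4045=164887; balance=381637-164887=216750
32. interest=⌊216750·106/10000⌋=2297; principal=168932-2297=166635; balance=216750-166635=50115
33. interest=⌊50115·106/10000⌋=531; principal=min(168932-531,50115)=50115; balance=50115-50115=0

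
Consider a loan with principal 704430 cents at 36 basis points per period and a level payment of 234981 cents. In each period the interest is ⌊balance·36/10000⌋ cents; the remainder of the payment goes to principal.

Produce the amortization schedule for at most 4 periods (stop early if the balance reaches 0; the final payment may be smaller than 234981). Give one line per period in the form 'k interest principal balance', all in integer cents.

1. interest=⌊704430·36/10000⌋=2535; principal=234981-2535=232446; balance=704430-232446=471984
2. interest=⌊471984·36/10000⌋=1699; principal=234981-1699=233282; balance=471984-233282=238702
3. interest=⌊238702·36/10000⌋=859; principal=234981-859=234122; balance=238702-234122=4580
4. interest=⌊4580·36/10000⌋=16; principal=min(234981-16,4580)=4580; balance=4580-4580=0

1 2535 232446 471984
2 1699 233282 238702
3 859 234122 4580
4 16 4580 0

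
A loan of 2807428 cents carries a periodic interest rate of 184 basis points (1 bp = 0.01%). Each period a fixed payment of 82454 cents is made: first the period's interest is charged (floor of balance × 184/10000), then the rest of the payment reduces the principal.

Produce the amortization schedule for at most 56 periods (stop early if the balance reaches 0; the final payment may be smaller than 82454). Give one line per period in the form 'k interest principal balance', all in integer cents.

1. interest=⌊2807428·184/10000⌋=51656; principal=82454-51656=30798; balance=2807428-30798=2776630
2. interest=⌊2776630·184/10000⌋=51089; principal=82454-51089=31365; balance=2776630-31365=2745265
3. interest=⌊2745265·184/10000⌋=50512; principal=82454-50512=31942; balance=2745265-31942=2713323
4. interest=⌊2713323·184/10000⌋=49925; principal=82454-49925=32529; balance=2713323-32529=2680794
5. interest=⌊2680794·184/10000⌋=49326; principal=82454-49326=33128; balance=2680794-33128=2647666
6. interest=⌊2647666·184/10000⌋=48717; principal=82454-48717=33737; balance=2647666-33737=2613929
7. interest=⌊2613929·184/10000⌋=48096; principal=82454-48096=34358; balance=2613929-34358=2579571
8. interest=⌊2579571·184/10000⌋=47464; principal=82454-47464=34990; balance=2579571-34990=2544581
9. interest=⌊2544581·184/10000⌋=46820; principal=82454-46820=35634; balance=2544581-35634=2508947
10. interest=⌊2508947·184/10000⌋=46164; principal=82454-46164=36290; balance=2508947-36290=2472657
11. interest=⌊2472657·184/10000⌋=45496; principal=82454-45496=36958; balance=2472657-36958=2435699
12. interest=⌊2435699·184/10000⌋=44816; principal=82454-44816=37638; balance=2435699-37638=2398061
13. interest=⌊2398061·184/10000⌋=44124; principal=82454-44124=38330; balance=2398061-38330=2359731
14. interest=⌊2359731·184/10000⌋=43419; principal=82454-43419=39035; balance=2359731-39035=2320696
15. interest=⌊2320696·184/10000⌋=42700; principal=82454-42700=39754; balance=2320696-39754=2280942
16. interest=⌊2280942·184/10000⌋=41969; principal=82454-41969=40485; balance=2280942-40485=2240457
17. interest=⌊2240457·184/10000⌋=41224; principal=82454-41224=41230; balance=2240457-41230=2199227
18. interest=⌊2199227·184/10000⌋=40465; principal=82454-40465=41989; balance=2199227-41989=2157238
19. interest=⌊2157238·184/10000⌋=39693; principal=82454-39693=42761; balance=2157238-42761=2114477
20. interest=⌊2114477·184/10000⌋=38906; principal=82454-38906=43548; balance=2114477-43548=2070929
21. interest=⌊2070929·184/10000⌋=38105; principal=82454-38105=44349; balance=2070929-44349=2026580
22. interest=⌊2026580·184/10000⌋=37289; principal=82454-37289=45165; balance=2026580-45165=1981415
23. interest=⌊1981415·184/10000⌋=36458; principal=82454-36458=45996; balance=1981415-45996=1935419
24. interest=⌊1935419·184/10000⌋=35611; principal=82454-35611=46843; balance=1935419-46843=1888576
25. interest=⌊1888576·184/10000⌋=34749; principal=82454-34749=47705; balance=1888576-47705=1840871
26. interest=⌊1840871·184/10000⌋=33872; principal=82454-33872=48582; balance=1840871-48582=1792289
27. interest=⌊1792289·184/10000⌋=32978; principal=82454-32978=49476; balance=1792289-49476=1742813
28. interest=⌊1742813·184/10000⌋=32067; principal=82454-32067=50387; balance=1742813-50387=1692426
29. interest=⌊1692426·184/10000⌋=31140; principal=82454-31140=51314; balance=1692426-51314=1641112
30. interest=⌊1641112·184/10000⌋=30196; principal=82454-30196=52258; balance=1641112-52258=1588854
31. interest=⌊1588854·184/10000⌋=29234; principal=82454-29234=53220; balance=1588854-53220=1535634
32. interest=⌊1535634·184/10000⌋=28255; principal=82454-28255=54199; balance=1535634-54199=1481435
33. interest=⌊1481435·184/10000⌋=27258; principal=82454-27258=55196; balance=1481435-55196=1426239
34. interest=⌊1426239·184/10000⌋=26242; principal=82454-26242=56212; balance=1426239-56212=1370027
35. interest=⌊1370027·184/10000⌋=25208; principal=82454-25208=57246; balance=1370027-57246=1312781
36. interest=⌊1312781·184/10000⌋=24155; principal=82454-24155=58299; balance=1312781-58299=1254482
37. interest=⌊1254482·184/10000⌋=23082; principal=82454-23082=59372; balance=1254482-59372=1195110
38. interest=⌊1195110·184/10000⌋=21990; principal=82454-21990=60464; balance=1195110-60464=1134646
39. interest=⌊1134646·184/10000⌋=20877; principal=82454-20877=61577; balance=1134646-61577=1073069
40. interest=⌊1073069·184/10000⌋=19744; principal=82454-19744=62710; balance=1073069-62710=1010359
41. interest=⌊1010359·184/10000⌋=18590; principal=82454-18590=63864; balance=1010359-63864=946495
42. interest=⌊946495·184/10000⌋=17415; principal=82454-17415=65039; balance=946495-65039=881456
43. interest=⌊881456·184/10000⌋=16218; principal=82454-16218=66236; balance=881456-66236=815220
44. interest=⌊815220·184/10000⌋=15000; principal=82454-15000=67454; balance=815220-67454=747766
45. interest=⌊747766·184/10000⌋=13758; principal=82454-13758=68696; balance=747766-68696=679070
46. interest=⌊679070·184/10000⌋=12494; principal=82454-12494=69960; balance=679070-69960=609110
47. interest=⌊609110·184/10000⌋=11207; principal=82454-11207=71247; balance=609110-71247=537863
48. interest=⌊537863·184/10000⌋=9896; principal=82454-9896=72558; balance=537863-72558=465305
49. interest=⌊465305·184/10000⌋=8561; principal=82454-8561=73893; balance=465305-73893=391412
50. interest=⌊391412·184/10000⌋=7201; principal=82454-7201=75253; balance=391412-75253=316159
51. interest=⌊316159·184/10000⌋=5817; principal=82454-5817=76637; balance=316159-76637=239522
52. interest=⌊239522·184/10000⌋=4407; principal=82454-4407=78047; balance=239522-78047=161475
53. interest=⌊161475·184/10000⌋=2971; principal=82454-2971=79483; balance=161475-79483=81992
54. interest=⌊81992·184/10000⌋=1508; principal=82454-1508=80946; balance=81992-80946=1046
55. interest=⌊1046·184/10000⌋=19; principal=min(82454-19,1046)=1046; balance=1046-1046=0

1 51656 30798 2776630
2 51089 31365 2745265
3 50512 31942 2713323
4 49925 32529 2680794
5 49326 33128 2647666
6 48717 33737 2613929
7 48096 34358 2579571
8 47464 34990 2544581
9 46820 35634 2508947
10 46164 36290 2472657
11 45496 36958 2435699
12 44816 37638 2398061
13 44124 38330 2359731
14 43419 39035 2320696
15 42700 39754 2280942
16 41969 40485 2240457
17 41224 41230 2199227
18 40465 41989 2157238
19 39693 42761 2114477
20 38906 43548 2070929
21 38105 44349 2026580
22 37289 45165 1981415
23 36458 45996 1935419
24 35611 46843 1888576
25 34749 47705 1840871
26 33872 48582 1792289
27 32978 49476 1742813
28 32067 50387 1692426
29 31140 51314 1641112
30 30196 52258 1588854
31 29234 53220 1535634
32 28255 54199 1481435
33 27258 55196 1426239
34 26242 56212 1370027
35 25208 57246 1312781
36 24155 58299 1254482
37 23082 59372 1195110
38 21990 60464 1134646
39 20877 61577 1073069
40 19744 62710 1010359
41 18590 63864 946495
42 17415 65039 881456
43 16218 66236 815220
44 15000 67454 747766
45 13758 68696 679070
46 12494 69960 609110
47 11207 71247 537863
48 9896 72558 465305
49 8561 73893 391412
50 7201 75253 316159
51 5817 76637 239522
52 4407 78047 161475
53 2971 79483 81992
54 1508 80946 1046
55 19 1046 0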